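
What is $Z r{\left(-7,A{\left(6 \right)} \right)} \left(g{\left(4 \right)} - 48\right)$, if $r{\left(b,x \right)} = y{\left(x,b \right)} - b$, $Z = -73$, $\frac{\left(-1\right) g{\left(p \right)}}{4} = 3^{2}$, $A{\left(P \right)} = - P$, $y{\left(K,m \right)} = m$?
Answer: $0$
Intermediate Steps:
$g{\left(p \right)} = -36$ ($g{\left(p \right)} = - 4 \cdot 3^{2} = \left(-4\right) 9 = -36$)
$r{\left(b,x \right)} = 0$ ($r{\left(b,x \right)} = b - b = 0$)
$Z r{\left(-7,A{\left(6 \right)} \right)} \left(g{\left(4 \right)} - 48\right) = \left(-73\right) 0 \left(-36 - 48\right) = 0 \left(-84\right) = 0$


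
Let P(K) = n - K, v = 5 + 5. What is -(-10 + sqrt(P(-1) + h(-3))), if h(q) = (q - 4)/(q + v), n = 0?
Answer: 10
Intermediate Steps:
v = 10
P(K) = -K (P(K) = 0 - K = -K)
h(q) = (-4 + q)/(10 + q) (h(q) = (q - 4)/(q + 10) = (-4 + q)/(10 + q))
-(-10 + sqrt(P(-1) + h(-3))) = -(-10 + sqrt(-1*(-1) + (-4 - 3)/(10 - 3))) = -(-10 + sqrt(1 - 7/7)) = -(-10 + sqrt(1 + (1/7)*(-7))) = -(-10 + sqrt(1 - 1)) = -(-10 + sqrt(0)) = -(-10 + 0) = -1*(-10) = 10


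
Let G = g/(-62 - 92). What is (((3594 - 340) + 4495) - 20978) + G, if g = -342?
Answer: -1018462/77 ≈ -13227.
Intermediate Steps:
G = 171/77 (G = -342/(-62 - 92) = -342/(-154) = -342*(-1/154) = 171/77 ≈ 2.2208)
(((3594 - 340) + 4495) - 20978) + G = (((3594 - 340) + 4495) - 20978) + 171/77 = ((3254 + 4495) - 20978) + 171/77 = (7749 - 20978) + 171/77 = -13229 + 171/77 = -1018462/77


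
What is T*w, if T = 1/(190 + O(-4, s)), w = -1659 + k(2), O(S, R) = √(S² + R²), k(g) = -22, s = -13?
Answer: -63878/7183 + 1681*√185/35915 ≈ -8.2563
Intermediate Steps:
O(S, R) = √(R² + S²)
w = -1681 (w = -1659 - 22 = -1681)
T = 1/(190 + √185) (T = 1/(190 + √((-13)² + (-4)²)) = 1/(190 + √(169 + 16)) = 1/(190 + √185) ≈ 0.0049116)
T*w = (38/7183 - √185/35915)*(-1681) = -63878/7183 + 1681*√185/35915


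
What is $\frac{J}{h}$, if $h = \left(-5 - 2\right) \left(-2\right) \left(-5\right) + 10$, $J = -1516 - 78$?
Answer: $\frac{797}{30} \approx 26.567$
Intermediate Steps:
$J = -1594$
$h = -60$ ($h = \left(-7\right) \left(-2\right) \left(-5\right) + 10 = 14 \left(-5\right) + 10 = -70 + 10 = -60$)
$\frac{J}{h} = - \frac{1594}{-60} = \left(-1594\right) \left(- \frac{1}{60}\right) = \frac{797}{30}$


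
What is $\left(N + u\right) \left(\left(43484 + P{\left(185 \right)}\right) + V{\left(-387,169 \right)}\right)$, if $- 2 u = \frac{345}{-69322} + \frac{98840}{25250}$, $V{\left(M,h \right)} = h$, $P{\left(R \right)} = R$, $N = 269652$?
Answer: $\frac{89961328507822181}{7610350} \approx 1.1821 \cdot 10^{10}$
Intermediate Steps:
$u = - \frac{29752501}{15220700}$ ($u = - \frac{\frac{345}{-69322} + \frac{98840}{25250}}{2} = - \frac{345 \left(- \frac{1}{69322}\right) + 98840 \cdot \frac{1}{25250}}{2} = - \frac{- \frac{15}{3014} + \frac{9884}{2525}}{2} = \left(- \frac{1}{2}\right) \frac{29752501}{7610350} = - \frac{29752501}{15220700} \approx -1.9547$)
$\left(N + u\right) \left(\left(43484 + P{\left(185 \right)}\right) + V{\left(-387,169 \right)}\right) = \left(269652 - \frac{29752501}{15220700}\right) \left(\left(43484 + 185\right) + 169\right) = \frac{4104262443899 \left(43669 + 169\right)}{15220700} = \frac{4104262443899}{15220700} \cdot 43838 = \frac{89961328507822181}{7610350}$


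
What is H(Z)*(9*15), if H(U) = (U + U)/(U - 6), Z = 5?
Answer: -1350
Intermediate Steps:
H(U) = 2*U/(-6 + U) (H(U) = (2*U)/(-6 + U) = 2*U/(-6 + U))
H(Z)*(9*15) = (2*5/(-6 + 5))*(9*15) = (2*5/(-1))*135 = (2*5*(-1))*135 = -10*135 = -1350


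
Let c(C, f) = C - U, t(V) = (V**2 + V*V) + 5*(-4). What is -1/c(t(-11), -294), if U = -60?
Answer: -1/282 ≈ -0.0035461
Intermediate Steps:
t(V) = -20 + 2*V**2 (t(V) = (V**2 + V**2) - 20 = 2*V**2 - 20 = -20 + 2*V**2)
c(C, f) = 60 + C (c(C, f) = C - 1*(-60) = C + 60 = 60 + C)
-1/c(t(-11), -294) = -1/(60 + (-20 + 2*(-11)**2)) = -1/(60 + (-20 + 2*121)) = -1/(60 + (-20 + 242)) = -1/(60 + 222) = -1/282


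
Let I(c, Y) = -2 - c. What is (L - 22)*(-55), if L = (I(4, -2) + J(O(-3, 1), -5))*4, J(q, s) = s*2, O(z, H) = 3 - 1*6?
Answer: 4730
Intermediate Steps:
O(z, H) = -3 (O(z, H) = 3 - 6 = -3)
J(q, s) = 2*s
L = -64 (L = ((-2 - 1*4) + 2*(-5))*4 = ((-2 - 4) - 10)*4 = (-6 - 10)*4 = -16*4 = -64)
(L - 22)*(-55) = (-64 - 22)*(-55) = -86*(-55) = 4730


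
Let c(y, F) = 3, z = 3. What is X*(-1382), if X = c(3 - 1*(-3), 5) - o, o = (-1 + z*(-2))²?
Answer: 63572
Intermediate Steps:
o = 49 (o = (-1 + 3*(-2))² = (-1 - 6)² = (-7)² = 49)
X = -46 (X = 3 - 1*49 = 3 - 49 = -46)
X*(-1382) = -46*(-1382) = 63572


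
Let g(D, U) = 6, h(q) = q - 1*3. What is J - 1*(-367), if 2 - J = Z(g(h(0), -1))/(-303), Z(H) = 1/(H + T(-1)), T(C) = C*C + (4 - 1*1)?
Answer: 1118071/3030 ≈ 369.00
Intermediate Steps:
h(q) = -3 + q (h(q) = q - 3 = -3 + q)
T(C) = 3 + C² (T(C) = C² + (4 - 1) = C² + 3 = 3 + C²)
Z(H) = 1/(4 + H) (Z(H) = 1/(H + (3 + (-1)²)) = 1/(H + (3 + 1)) = 1/(H + 4) = 1/(4 + H))
J = 6061/3030 (J = 2 - 1/((4 + 6)*(-303)) = 2 - (-1)/(10*303) = 2 - 1*(-1/3030) = 2 + 1/3030 = 6061/3030 ≈ 2.0003)
J - 1*(-367) = 6061/3030 - 1*(-367) = 6061/3030 + 367 = 1118071/3030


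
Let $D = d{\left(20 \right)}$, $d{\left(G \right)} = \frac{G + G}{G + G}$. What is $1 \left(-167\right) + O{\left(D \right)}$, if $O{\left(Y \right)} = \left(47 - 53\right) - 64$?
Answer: $-237$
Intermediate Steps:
$d{\left(G \right)} = 1$ ($d{\left(G \right)} = \frac{2 G}{2 G} = 2 G \frac{1}{2 G} = 1$)
$D = 1$
$O{\left(Y \right)} = -70$ ($O{\left(Y \right)} = -6 - 64 = -70$)
$1 \left(-167\right) + O{\left(D \right)} = 1 \left(-167\right) - 70 = -167 - 70 = -237$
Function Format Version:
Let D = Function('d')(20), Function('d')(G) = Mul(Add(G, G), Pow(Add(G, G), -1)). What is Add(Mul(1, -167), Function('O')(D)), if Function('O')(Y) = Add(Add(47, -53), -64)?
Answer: -237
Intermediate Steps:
Function('d')(G) = 1 (Function('d')(G) = Mul(Mul(2, G), Pow(Mul(2, G), -1)) = Mul(Mul(2, G), Mul(Rational(1, 2), Pow(G, -1))) = 1)
D = 1
Function('O')(Y) = -70 (Function('O')(Y) = Add(-6, -64) = -70)
Add(Mul(1, -167), Function('O')(D)) = Add(Mul(1, -167), -70) = Add(-167, -70) = -237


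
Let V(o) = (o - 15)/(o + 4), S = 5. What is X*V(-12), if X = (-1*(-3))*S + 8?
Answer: 621/8 ≈ 77.625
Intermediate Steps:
V(o) = (-15 + o)/(4 + o)
X = 23 (X = -1*(-3)*5 + 8 = 3*5 + 8 = 15 + 8 = 23)
X*V(-12) = 23*((-15 - 12)/(4 - 12)) = 23*(-27/(-8)) = 23*(-⅛*(-27)) = 23*(27/8) = 621/8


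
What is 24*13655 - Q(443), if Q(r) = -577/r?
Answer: 145180537/443 ≈ 3.2772e+5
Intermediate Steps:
24*13655 - Q(443) = 24*13655 - (-577)/443 = 327720 - (-577)/443 = 327720 - 1*(-577/443) = 327720 + 577/443 = 145180537/443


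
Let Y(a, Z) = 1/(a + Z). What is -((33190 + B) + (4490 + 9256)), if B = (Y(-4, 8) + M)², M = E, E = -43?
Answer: -780217/16 ≈ -48764.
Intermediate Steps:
M = -43
Y(a, Z) = 1/(Z + a)
B = 29241/16 (B = (1/(8 - 4) - 43)² = (1/4 - 43)² = (¼ - 43)² = (-171/4)² = 29241/16 ≈ 1827.6)
-((33190 + B) + (4490 + 9256)) = -((33190 + 29241/16) + (4490 + 9256)) = -(560281/16 + 13746) = -1*780217/16 = -780217/16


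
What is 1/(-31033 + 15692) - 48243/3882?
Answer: -246699915/19851254 ≈ -12.427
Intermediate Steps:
1/(-31033 + 15692) - 48243/3882 = 1/(-15341) - 48243*1/3882 = -1/15341 - 16081/1294 = -246699915/19851254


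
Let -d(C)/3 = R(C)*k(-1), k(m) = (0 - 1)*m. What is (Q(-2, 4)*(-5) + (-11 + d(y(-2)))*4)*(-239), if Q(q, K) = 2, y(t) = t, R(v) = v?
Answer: 7170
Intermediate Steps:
k(m) = -m
d(C) = -3*C (d(C) = -3*C*(-1*(-1)) = -3*C)
(Q(-2, 4)*(-5) + (-11 + d(y(-2)))*4)*(-239) = (2*(-5) + (-11 - 3*(-2))*4)*(-239) = (-10 + (-11 + 6)*4)*(-239) = (-10 - 5*4)*(-239) = (-10 - 20)*(-239) = -30*(-239) = 7170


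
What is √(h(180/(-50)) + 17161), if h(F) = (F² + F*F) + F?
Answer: 7*√8767/5 ≈ 131.09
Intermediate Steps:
h(F) = F + 2*F² (h(F) = (F² + F²) + F = 2*F² + F = F + 2*F²)
√(h(180/(-50)) + 17161) = √((180/(-50))*(1 + 2*(180/(-50))) + 17161) = √((180*(-1/50))*(1 + 2*(180*(-1/50))) + 17161) = √(-18*(1 + 2*(-18/5))/5 + 17161) = √(-18*(1 - 36/5)/5 + 17161) = √(-18/5*(-31/5) + 17161) = √(558/25 + 17161) = √(429583/25) = 7*√8767/5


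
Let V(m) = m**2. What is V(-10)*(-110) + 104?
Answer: -10896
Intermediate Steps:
V(-10)*(-110) + 104 = (-10)**2*(-110) + 104 = 100*(-110) + 104 = -11000 + 104 = -10896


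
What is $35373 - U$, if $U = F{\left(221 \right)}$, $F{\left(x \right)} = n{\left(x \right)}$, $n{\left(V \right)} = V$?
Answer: $35152$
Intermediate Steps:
$F{\left(x \right)} = x$
$U = 221$
$35373 - U = 35373 - 221 = 35152$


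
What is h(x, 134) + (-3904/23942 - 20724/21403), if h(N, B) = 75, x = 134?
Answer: 18926282815/256215313 ≈ 73.869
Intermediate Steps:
h(x, 134) + (-3904/23942 - 20724/21403) = 75 + (-3904/23942 - 20724/21403) = 75 + (-3904*1/23942 - 20724*1/21403) = 75 + (-1952/11971 - 20724/21403) = 75 - 289865660/256215313 = 18926282815/256215313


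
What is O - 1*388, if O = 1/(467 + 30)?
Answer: -192835/497 ≈ -388.00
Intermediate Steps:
O = 1/497 ≈ 0.0020121
O - 1*388 = 1/497 - 1*388 = 1/497 - 388 = -192835/497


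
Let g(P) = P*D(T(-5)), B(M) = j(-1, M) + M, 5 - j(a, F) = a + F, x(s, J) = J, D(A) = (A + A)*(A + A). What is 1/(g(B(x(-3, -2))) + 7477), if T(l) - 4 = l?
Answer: 1/7501 ≈ 0.00013332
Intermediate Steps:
T(l) = 4 + l
D(A) = 4*A² (D(A) = (2*A)*(2*A) = 4*A²)
j(a, F) = 5 - F - a (j(a, F) = 5 - (a + F) = 5 - (F + a) = 5 + (-F - a) = 5 - F - a)
B(M) = 6 (B(M) = (5 - M - 1*(-1)) + M = (5 - M + 1) + M = (6 - M) + M = 6)
g(P) = 4*P (g(P) = P*(4*(4 - 5)²) = P*(4*(-1)²) = P*(4*1) = P*4 = 4*P)
1/(g(B(x(-3, -2))) + 7477) = 1/(4*6 + 7477) = 1/(24 + 7477) = 1/7501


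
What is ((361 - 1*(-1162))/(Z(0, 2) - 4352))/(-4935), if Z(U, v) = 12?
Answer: 1523/21417900 ≈ 7.1109e-5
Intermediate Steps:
((361 - 1*(-1162))/(Z(0, 2) - 4352))/(-4935) = ((361 - 1*(-1162))/(12 - 4352))/(-4935) = ((361 + 1162)/(-4340))*(-1/4935) = (1523*(-1/4340))*(-1/4935) = -1523/4340*(-1/4935) = 1523/21417900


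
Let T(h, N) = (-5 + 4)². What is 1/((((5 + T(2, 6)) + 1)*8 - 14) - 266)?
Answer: -1/224 ≈ -0.0044643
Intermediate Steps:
T(h, N) = 1 (T(h, N) = (-1)² = 1)
1/((((5 + T(2, 6)) + 1)*8 - 14) - 266) = 1/((((5 + 1) + 1)*8 - 14) - 266) = 1/(((6 + 1)*8 - 14) - 266) = 1/((7*8 - 14) - 266) = 1/((56 - 14) - 266) = 1/(42 - 266) = 1/(-224) = -1/224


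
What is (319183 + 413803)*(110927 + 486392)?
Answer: 437826464534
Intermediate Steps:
(319183 + 413803)*(110927 + 486392) = 732986*597319 = 437826464534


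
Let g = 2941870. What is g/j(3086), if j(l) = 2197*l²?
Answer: 1470935/10461450506 ≈ 0.00014061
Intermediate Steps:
g/j(3086) = 2941870/((2197*3086²)) = 2941870/((2197*9523396)) = 2941870/20922901012 = 2941870*(1/20922901012) = 1470935/10461450506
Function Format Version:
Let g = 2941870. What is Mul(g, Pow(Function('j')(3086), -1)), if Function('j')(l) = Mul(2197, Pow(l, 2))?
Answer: Rational(1470935, 10461450506) ≈ 0.00014061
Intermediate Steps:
Mul(g, Pow(Function('j')(3086), -1)) = Mul(2941870, Pow(Mul(2197, Pow(3086, 2)), -1)) = Mul(2941870, Pow(Mul(2197, 9523396), -1)) = Mul(2941870, Pow(20922901012, -1)) = Mul(2941870, Rational(1, 20922901012)) = Rational(1470935, 10461450506)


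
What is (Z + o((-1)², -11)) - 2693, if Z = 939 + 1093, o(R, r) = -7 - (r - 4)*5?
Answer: -593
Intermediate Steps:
o(R, r) = 13 - 5*r (o(R, r) = -7 - (-4 + r)*5 = -7 - (-20 + 5*r) = -7 + (20 - 5*r) = 13 - 5*r)
Z = 2032
(Z + o((-1)², -11)) - 2693 = (2032 + (13 - 5*(-11))) - 2693 = (2032 + (13 + 55)) - 2693 = (2032 + 68) - 2693 = 2100 - 2693 = -593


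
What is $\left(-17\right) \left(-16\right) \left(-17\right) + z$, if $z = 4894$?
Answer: $270$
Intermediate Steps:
$\left(-17\right) \left(-16\right) \left(-17\right) + z = \left(-17\right) \left(-16\right) \left(-17\right) + 4894 = 272 \left(-17\right) + 4894 = -4624 + 4894 = 270$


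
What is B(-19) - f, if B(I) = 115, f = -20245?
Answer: 20360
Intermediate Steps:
B(-19) - f = 115 - 1*(-20245) = 115 + 20245 = 20360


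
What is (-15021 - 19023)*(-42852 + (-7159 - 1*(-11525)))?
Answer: 1310217384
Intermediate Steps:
(-15021 - 19023)*(-42852 + (-7159 - 1*(-11525))) = -34044*(-42852 + (-7159 + 11525)) = -34044*(-42852 + 4366) = -34044*(-38486) = 1310217384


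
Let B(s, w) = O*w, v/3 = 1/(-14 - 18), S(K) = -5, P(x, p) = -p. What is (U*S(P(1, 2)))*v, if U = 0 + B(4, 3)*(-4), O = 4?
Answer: -45/2 ≈ -22.500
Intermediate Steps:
v = -3/32 (v = 3/(-14 - 18) = 3/(-32) = 3*(-1/32) = -3/32 ≈ -0.093750)
B(s, w) = 4*w
U = -48 (U = 0 + (4*3)*(-4) = 0 + 12*(-4) = 0 - 48 = -48)
(U*S(P(1, 2)))*v = -48*(-5)*(-3/32) = 240*(-3/32) = -45/2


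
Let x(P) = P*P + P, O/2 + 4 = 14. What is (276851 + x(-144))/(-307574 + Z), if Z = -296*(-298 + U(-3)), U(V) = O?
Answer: -297443/225286 ≈ -1.3203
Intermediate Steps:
O = 20 (O = -8 + 2*14 = -8 + 28 = 20)
U(V) = 20
x(P) = P + P² (x(P) = P² + P = P + P²)
Z = 82288 (Z = -296*(-298 + 20) = -296*(-278) = 82288)
(276851 + x(-144))/(-307574 + Z) = (276851 - 144*(1 - 144))/(-307574 + 82288) = (276851 - 144*(-143))/(-225286) = (276851 + 20592)*(-1/225286) = 297443*(-1/225286) = -297443/225286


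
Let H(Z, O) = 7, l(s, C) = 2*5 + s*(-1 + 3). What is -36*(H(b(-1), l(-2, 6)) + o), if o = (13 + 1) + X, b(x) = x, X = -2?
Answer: -684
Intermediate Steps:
l(s, C) = 10 + 2*s (l(s, C) = 10 + s*2 = 10 + 2*s)
o = 12 (o = (13 + 1) - 2 = 14 - 2 = 12)
-36*(H(b(-1), l(-2, 6)) + o) = -36*(7 + 12) = -36*19 = -684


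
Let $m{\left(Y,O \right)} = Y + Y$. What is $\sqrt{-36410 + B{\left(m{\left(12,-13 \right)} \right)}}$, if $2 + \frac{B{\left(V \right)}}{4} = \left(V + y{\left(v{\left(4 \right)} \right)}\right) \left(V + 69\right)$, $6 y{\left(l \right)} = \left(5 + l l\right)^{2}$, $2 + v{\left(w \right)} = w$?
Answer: $2 i \sqrt{5617} \approx 149.89 i$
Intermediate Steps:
$m{\left(Y,O \right)} = 2 Y$
$v{\left(w \right)} = -2 + w$
$y{\left(l \right)} = \frac{\left(5 + l^{2}\right)^{2}}{6}$ ($y{\left(l \right)} = \frac{\left(5 + l l\right)^{2}}{6} = \frac{\left(5 + l^{2}\right)^{2}}{6}$)
$B{\left(V \right)} = -8 + 4 \left(69 + V\right) \left(\frac{27}{2} + V\right)$ ($B{\left(V \right)} = -8 + 4 \left(V + \frac{\left(5 + \left(-2 + 4\right)^{2}\right)^{2}}{6}\right) \left(V + 69\right) = -8 + 4 \left(V + \frac{\left(5 + 2^{2}\right)^{2}}{6}\right) \left(69 + V\right) = -8 + 4 \left(V + \frac{\left(5 + 4\right)^{2}}{6}\right) \left(69 + V\right) = -8 + 4 \left(V + \frac{9^{2}}{6}\right) \left(69 + V\right) = -8 + 4 \left(V + \frac{1}{6} \cdot 81\right) \left(69 + V\right) = -8 + 4 \left(V + \frac{27}{2}\right) \left(69 + V\right) = -8 + 4 \left(\frac{27}{2} + V\right) \left(69 + V\right) = -8 + 4 \left(69 + V\right) \left(\frac{27}{2} + V\right)$)
$\sqrt{-36410 + B{\left(m{\left(12,-13 \right)} \right)}} = \sqrt{-36410 + \left(3718 + 4 \left(2 \cdot 12\right)^{2} + 330 \cdot 2 \cdot 12\right)} = \sqrt{-36410 + \left(3718 + 4 \cdot 24^{2} + 330 \cdot 24\right)} = \sqrt{-36410 + \left(3718 + 4 \cdot 576 + 7920\right)} = \sqrt{-36410 + \left(3718 + 2304 + 7920\right)} = \sqrt{-36410 + 13942} = \sqrt{-22468} = 2 i \sqrt{5617}$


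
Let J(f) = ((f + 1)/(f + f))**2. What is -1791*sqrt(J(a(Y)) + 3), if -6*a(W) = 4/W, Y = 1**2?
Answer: -12537/4 ≈ -3134.3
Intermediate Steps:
Y = 1
a(W) = -2/(3*W)
J(f) = (1 + f)**2/(4*f**2) (J(f) = ((1 + f)/((2*f)))**2 = ((1 + f)*(1/(2*f)))**2 = ((1 + f)/(2*f))**2 = (1 + f)**2/(4*f**2))
-1791*sqrt(J(a(Y)) + 3) = -1791*sqrt((1 - 2/3/1)**2/(4*(-2/3/1)**2) + 3) = -1791*sqrt((1 - 2/3*1)**2/(4*(-2/3*1)**2) + 3) = -1791*sqrt((1 - 2/3)**2/(4*(-2/3)**2) + 3) = -1791*sqrt((1/4)*(9/4)*(1/3)**2 + 3) = -1791*sqrt((1/4)*(9/4)*(1/9) + 3) = -1791*sqrt(1/16 + 3) = -1791*sqrt(49/16) = -1791*7/4 = -12537/4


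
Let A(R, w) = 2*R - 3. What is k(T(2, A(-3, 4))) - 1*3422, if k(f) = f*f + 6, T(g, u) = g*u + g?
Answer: -3160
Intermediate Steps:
A(R, w) = -3 + 2*R
T(g, u) = g + g*u
k(f) = 6 + f**2 (k(f) = f**2 + 6 = 6 + f**2)
k(T(2, A(-3, 4))) - 1*3422 = (6 + (2*(1 + (-3 + 2*(-3))))**2) - 1*3422 = (6 + (2*(1 + (-3 - 6)))**2) - 3422 = (6 + (2*(1 - 9))**2) - 3422 = (6 + (2*(-8))**2) - 3422 = (6 + (-16)**2) - 3422 = (6 + 256) - 3422 = 262 - 3422 = -3160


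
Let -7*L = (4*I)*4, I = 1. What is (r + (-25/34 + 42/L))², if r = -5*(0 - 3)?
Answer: 312481/18496 ≈ 16.895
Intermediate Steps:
L = -16/7 (L = -4*1*4/7 = -4*4/7 = -⅐*16 = -16/7 ≈ -2.2857)
r = 15 (r = -5*(-3) = 15)
(r + (-25/34 + 42/L))² = (15 + (-25/34 + 42/(-16/7)))² = (15 + (-25*1/34 + 42*(-7/16)))² = (15 + (-25/34 - 147/8))² = (15 - 2599/136)² = (-559/136)² = 312481/18496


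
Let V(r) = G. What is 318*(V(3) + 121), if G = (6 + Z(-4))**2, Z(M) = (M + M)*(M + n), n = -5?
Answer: 1973190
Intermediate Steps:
Z(M) = 2*M*(-5 + M) (Z(M) = (M + M)*(M - 5) = (2*M)*(-5 + M) = 2*M*(-5 + M))
G = 6084 (G = (6 + 2*(-4)*(-5 - 4))**2 = (6 + 2*(-4)*(-9))**2 = (6 + 72)**2 = 78**2 = 6084)
V(r) = 6084
318*(V(3) + 121) = 318*(6084 + 121) = 318*6205 = 1973190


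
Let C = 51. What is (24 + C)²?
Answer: 5625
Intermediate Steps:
(24 + C)² = (24 + 51)² = 75² = 5625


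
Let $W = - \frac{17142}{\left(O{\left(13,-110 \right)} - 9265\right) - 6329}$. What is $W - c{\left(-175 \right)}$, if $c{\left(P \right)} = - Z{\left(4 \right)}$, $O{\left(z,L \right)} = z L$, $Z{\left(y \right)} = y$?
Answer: $\frac{42619}{8512} \approx 5.0069$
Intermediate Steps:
$O{\left(z,L \right)} = L z$
$c{\left(P \right)} = -4$ ($c{\left(P \right)} = \left(-1\right) 4 = -4$)
$W = \frac{8571}{8512}$ ($W = - \frac{17142}{\left(\left(-110\right) 13 - 9265\right) - 6329} = - \frac{17142}{\left(-1430 - 9265\right) - 6329} = - \frac{17142}{-10695 - 6329} = - \frac{17142}{-17024} = \left(-17142\right) \left(- \frac{1}{17024}\right) = \frac{8571}{8512} \approx 1.0069$)
$W - c{\left(-175 \right)} = \frac{8571}{8512} - -4 = \frac{8571}{8512} + 4 = \frac{42619}{8512}$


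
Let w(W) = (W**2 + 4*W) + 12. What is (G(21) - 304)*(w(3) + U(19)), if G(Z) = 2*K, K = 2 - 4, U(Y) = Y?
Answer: -16016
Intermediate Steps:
K = -2
w(W) = 12 + W**2 + 4*W
G(Z) = -4 (G(Z) = 2*(-2) = -4)
(G(21) - 304)*(w(3) + U(19)) = (-4 - 304)*((12 + 3**2 + 4*3) + 19) = -308*((12 + 9 + 12) + 19) = -308*(33 + 19) = -308*52 = -16016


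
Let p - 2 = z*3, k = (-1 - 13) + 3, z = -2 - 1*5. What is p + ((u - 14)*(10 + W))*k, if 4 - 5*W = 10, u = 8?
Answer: 2809/5 ≈ 561.80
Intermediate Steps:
W = -6/5 (W = 4/5 - 1/5*10 = 4/5 - 2 = -6/5 ≈ -1.2000)
z = -7 (z = -2 - 5 = -7)
k = -11 (k = -14 + 3 = -11)
p = -19 (p = 2 - 7*3 = 2 - 21 = -19)
p + ((u - 14)*(10 + W))*k = -19 + ((8 - 14)*(10 - 6/5))*(-11) = -19 - 6*44/5*(-11) = -19 - 264/5*(-11) = -19 + 2904/5 = 2809/5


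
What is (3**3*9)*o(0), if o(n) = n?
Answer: 0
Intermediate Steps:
(3**3*9)*o(0) = (3**3*9)*0 = (27*9)*0 = 243*0 = 0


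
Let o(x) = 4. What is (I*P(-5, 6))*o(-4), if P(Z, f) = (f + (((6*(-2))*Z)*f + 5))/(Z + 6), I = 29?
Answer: 43036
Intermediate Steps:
P(Z, f) = (5 + f - 12*Z*f)/(6 + Z) (P(Z, f) = (f + ((-12*Z)*f + 5))/(6 + Z) = (f + (-12*Z*f + 5))/(6 + Z) = (f + (5 - 12*Z*f))/(6 + Z) = (5 + f - 12*Z*f)/(6 + Z))
(I*P(-5, 6))*o(-4) = (29*((5 + 6 - 12*(-5)*6)/(6 - 5)))*4 = (29*((5 + 6 + 360)/1))*4 = (29*(1*371))*4 = (29*371)*4 = 10759*4 = 43036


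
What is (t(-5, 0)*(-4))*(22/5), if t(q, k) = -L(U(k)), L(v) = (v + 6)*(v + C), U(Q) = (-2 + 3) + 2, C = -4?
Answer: -792/5 ≈ -158.40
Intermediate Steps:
U(Q) = 3 (U(Q) = 1 + 2 = 3)
L(v) = (-4 + v)*(6 + v) (L(v) = (v + 6)*(v - 4) = (6 + v)*(-4 + v) = (-4 + v)*(6 + v))
t(q, k) = 9 (t(q, k) = -(-24 + 3² + 2*3) = -(-24 + 9 + 6) = -1*(-9) = 9)
(t(-5, 0)*(-4))*(22/5) = (9*(-4))*(22/5) = -792/5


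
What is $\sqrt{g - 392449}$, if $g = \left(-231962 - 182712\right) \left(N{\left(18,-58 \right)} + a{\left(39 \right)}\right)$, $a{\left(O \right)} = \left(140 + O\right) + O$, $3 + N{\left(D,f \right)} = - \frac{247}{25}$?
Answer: $\frac{i \sqrt{2136259497}}{5} \approx 9243.9 i$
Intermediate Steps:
$N{\left(D,f \right)} = - \frac{322}{25}$ ($N{\left(D,f \right)} = -3 - \frac{247}{25} = - \frac{322}{25}$)
$a{\left(O \right)} = 140 + 2 O$
$g = - \frac{2126448272}{25}$ ($g = \left(-231962 - 182712\right) \left(- \frac{322}{25} + \left(140 + 2 \cdot 39\right)\right) = - 414674 \left(- \frac{322}{25} + \left(140 + 78\right)\right) = - 414674 \left(- \frac{322}{25} + 218\right) = \left(-414674\right) \frac{5128}{25} = - \frac{2126448272}{25} \approx -8.5058 \cdot 10^{7}$)
$\sqrt{g - 392449} = \sqrt{- \frac{2126448272}{25} - 392449} = \sqrt{- \frac{2136259497}{25}} = \frac{i \sqrt{2136259497}}{5}$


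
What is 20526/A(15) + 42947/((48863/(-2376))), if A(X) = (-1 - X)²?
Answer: -12559904247/6254464 ≈ -2008.2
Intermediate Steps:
20526/A(15) + 42947/((48863/(-2376))) = 20526/((1 + 15)²) + 42947/((48863/(-2376))) = 20526/(16²) + 42947/((48863*(-1/2376))) = 20526/256 + 42947/(-48863/2376) = 20526*(1/256) + 42947*(-2376/48863) = 10263/128 - 102042072/48863 = -12559904247/6254464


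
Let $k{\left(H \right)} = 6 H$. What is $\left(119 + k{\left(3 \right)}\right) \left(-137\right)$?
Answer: $-18769$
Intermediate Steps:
$\left(119 + k{\left(3 \right)}\right) \left(-137\right) = \left(119 + 6 \cdot 3\right) \left(-137\right) = \left(119 + 18\right) \left(-137\right) = 137 \left(-137\right) = -18769$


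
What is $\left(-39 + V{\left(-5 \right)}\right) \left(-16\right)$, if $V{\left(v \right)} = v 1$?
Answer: $704$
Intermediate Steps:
$V{\left(v \right)} = v$
$\left(-39 + V{\left(-5 \right)}\right) \left(-16\right) = \left(-39 - 5\right) \left(-16\right) = \left(-44\right) \left(-16\right) = 704$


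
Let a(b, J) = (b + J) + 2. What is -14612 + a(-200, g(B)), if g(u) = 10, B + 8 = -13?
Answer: -14800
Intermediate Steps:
B = -21 (B = -8 - 13 = -21)
a(b, J) = 2 + J + b (a(b, J) = (J + b) + 2 = 2 + J + b)
-14612 + a(-200, g(B)) = -14612 + (2 + 10 - 200) = -14612 - 188 = -14800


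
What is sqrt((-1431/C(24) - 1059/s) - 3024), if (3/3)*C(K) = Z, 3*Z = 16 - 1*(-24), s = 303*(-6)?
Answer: I*sqrt(114972134970)/6060 ≈ 55.953*I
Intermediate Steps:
s = -1818
Z = 40/3 (Z = (16 - 1*(-24))/3 = (16 + 24)/3 = (1/3)*40 = 40/3 ≈ 13.333)
C(K) = 40/3
sqrt((-1431/C(24) - 1059/s) - 3024) = sqrt((-1431/40/3 - 1059/(-1818)) - 3024) = sqrt((-1431*3/40 - 1059*(-1/1818)) - 3024) = sqrt((-4293/40 + 353/606) - 3024) = sqrt(-1293719/12120 - 3024) = sqrt(-37944599/12120) = I*sqrt(114972134970)/6060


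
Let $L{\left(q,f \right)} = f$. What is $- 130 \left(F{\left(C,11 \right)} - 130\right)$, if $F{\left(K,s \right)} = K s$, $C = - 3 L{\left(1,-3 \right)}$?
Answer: $4030$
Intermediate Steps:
$C = 9$ ($C = \left(-3\right) \left(-3\right) = 9$)
$- 130 \left(F{\left(C,11 \right)} - 130\right) = - 130 \left(9 \cdot 11 - 130\right) = - 130 \left(99 - 130\right) = \left(-130\right) \left(-31\right) = 4030$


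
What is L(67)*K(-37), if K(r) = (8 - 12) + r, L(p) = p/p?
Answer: -41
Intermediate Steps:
L(p) = 1
K(r) = -4 + r
L(67)*K(-37) = 1*(-4 - 37) = 1*(-41) = -41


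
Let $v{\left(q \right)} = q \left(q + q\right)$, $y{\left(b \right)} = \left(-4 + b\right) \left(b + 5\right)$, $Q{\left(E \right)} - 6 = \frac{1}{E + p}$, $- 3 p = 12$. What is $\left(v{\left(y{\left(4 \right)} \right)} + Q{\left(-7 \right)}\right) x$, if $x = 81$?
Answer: $\frac{5265}{11} \approx 478.64$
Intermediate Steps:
$p = -4$ ($p = \left(- \frac{1}{3}\right) 12 = -4$)
$Q{\left(E \right)} = 6 + \frac{1}{-4 + E}$ ($Q{\left(E \right)} = 6 + \frac{1}{E - 4} = 6 + \frac{1}{-4 + E}$)
$y{\left(b \right)} = \left(-4 + b\right) \left(5 + b\right)$
$v{\left(q \right)} = 2 q^{2}$ ($v{\left(q \right)} = q 2 q = 2 q^{2}$)
$\left(v{\left(y{\left(4 \right)} \right)} + Q{\left(-7 \right)}\right) x = \left(2 \left(-20 + 4 + 4^{2}\right)^{2} + \frac{-23 + 6 \left(-7\right)}{-4 - 7}\right) 81 = \left(2 \left(-20 + 4 + 16\right)^{2} + \frac{-23 - 42}{-11}\right) 81 = \left(2 \cdot 0^{2} - - \frac{65}{11}\right) 81 = \left(2 \cdot 0 + \frac{65}{11}\right) 81 = \left(0 + \frac{65}{11}\right) 81 = \frac{65}{11} \cdot 81 = \frac{5265}{11}$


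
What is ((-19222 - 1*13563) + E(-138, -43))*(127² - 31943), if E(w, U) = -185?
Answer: 521387580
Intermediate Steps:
((-19222 - 1*13563) + E(-138, -43))*(127² - 31943) = ((-19222 - 1*13563) - 185)*(127² - 31943) = ((-19222 - 13563) - 185)*(16129 - 31943) = (-32785 - 185)*(-15814) = -32970*(-15814) = 521387580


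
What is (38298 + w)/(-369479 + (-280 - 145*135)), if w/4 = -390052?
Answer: 760955/194667 ≈ 3.9090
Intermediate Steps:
w = -1560208 (w = 4*(-390052) = -1560208)
(38298 + w)/(-369479 + (-280 - 145*135)) = (38298 - 1560208)/(-369479 + (-280 - 145*135)) = -1521910/(-369479 + (-280 - 19575)) = -1521910/(-369479 - 19855) = -1521910/(-389334) = -1521910*(-1/389334) = 760955/194667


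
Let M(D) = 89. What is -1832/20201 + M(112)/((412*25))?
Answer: -17071711/208070300 ≈ -0.082048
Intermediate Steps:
-1832/20201 + M(112)/((412*25)) = -1832/20201 + 89/((412*25)) = -1832*1/20201 + 89/10300 = -1832/20201 + 89*(1/10300) = -1832/20201 + 89/10300 = -17071711/208070300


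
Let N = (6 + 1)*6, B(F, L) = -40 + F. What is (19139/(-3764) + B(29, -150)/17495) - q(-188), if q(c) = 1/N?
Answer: -7065367979/1382874780 ≈ -5.1092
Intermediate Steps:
N = 42 (N = 7*6 = 42)
q(c) = 1/42
(19139/(-3764) + B(29, -150)/17495) - q(-188) = (19139/(-3764) + (-40 + 29)/17495) - 1*1/42 = (19139*(-1/3764) - 11*1/17495) - 1/42 = (-19139/3764 - 11/17495) - 1/42 = -334878209/65851180 - 1/42 = -7065367979/1382874780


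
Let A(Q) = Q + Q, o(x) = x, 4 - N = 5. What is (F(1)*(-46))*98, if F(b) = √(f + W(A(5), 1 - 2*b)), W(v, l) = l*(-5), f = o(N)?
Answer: -9016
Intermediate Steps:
N = -1 (N = 4 - 1*5 = 4 - 5 = -1)
f = -1
A(Q) = 2*Q
W(v, l) = -5*l
F(b) = √(-6 + 10*b) (F(b) = √(-1 - 5*(1 - 2*b)) = √(-1 + (-5 + 10*b)) = √(-6 + 10*b))
(F(1)*(-46))*98 = (√(-6 + 10*1)*(-46))*98 = (√(-6 + 10)*(-46))*98 = (√4*(-46))*98 = (2*(-46))*98 = -92*98 = -9016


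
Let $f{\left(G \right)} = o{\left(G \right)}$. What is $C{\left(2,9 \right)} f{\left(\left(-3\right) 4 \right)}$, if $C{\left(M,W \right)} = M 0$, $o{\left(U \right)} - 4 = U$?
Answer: $0$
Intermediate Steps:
$o{\left(U \right)} = 4 + U$
$f{\left(G \right)} = 4 + G$
$C{\left(M,W \right)} = 0$
$C{\left(2,9 \right)} f{\left(\left(-3\right) 4 \right)} = 0 \left(4 - 12\right) = 0 \left(-8\right) = 0$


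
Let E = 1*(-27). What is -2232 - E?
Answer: -2205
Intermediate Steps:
E = -27
-2232 - E = -2232 - 1*(-27) = -2232 + 27 = -2205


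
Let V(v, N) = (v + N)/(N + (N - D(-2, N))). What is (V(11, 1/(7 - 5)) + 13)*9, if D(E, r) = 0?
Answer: 441/2 ≈ 220.50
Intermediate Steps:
V(v, N) = (N + v)/(2*N) (V(v, N) = (v + N)/(N + (N - 1*0)) = (N + v)/(N + (N + 0)) = (N + v)/(N + N) = (N + v)/((2*N)) = (N + v)*(1/(2*N)) = (N + v)/(2*N))
(V(11, 1/(7 - 5)) + 13)*9 = ((1/(7 - 5) + 11)/(2*(1/(7 - 5))) + 13)*9 = ((1/2 + 11)/(2*(1/2)) + 13)*9 = ((½ + 11)/(2*(½)) + 13)*9 = ((½)*2*(23/2) + 13)*9 = (23/2 + 13)*9 = (49/2)*9 = 441/2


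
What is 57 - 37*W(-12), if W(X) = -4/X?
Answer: 134/3 ≈ 44.667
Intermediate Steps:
57 - 37*W(-12) = 57 - (-148)/(-12) = 57 - (-148)*(-1)/12 = 57 - 37*⅓ = 57 - 37/3 = 134/3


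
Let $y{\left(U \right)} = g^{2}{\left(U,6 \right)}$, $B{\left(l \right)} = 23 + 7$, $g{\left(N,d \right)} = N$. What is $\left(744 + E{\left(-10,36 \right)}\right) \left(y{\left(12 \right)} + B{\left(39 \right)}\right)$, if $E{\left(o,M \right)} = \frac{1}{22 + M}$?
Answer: $129459$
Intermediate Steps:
$B{\left(l \right)} = 30$
$y{\left(U \right)} = U^{2}$
$\left(744 + E{\left(-10,36 \right)}\right) \left(y{\left(12 \right)} + B{\left(39 \right)}\right) = \left(744 + \frac{1}{22 + 36}\right) \left(12^{2} + 30\right) = \left(744 + \frac{1}{58}\right) \left(144 + 30\right) = \left(744 + \frac{1}{58}\right) 174 = \frac{43153}{58} \cdot 174 = 129459$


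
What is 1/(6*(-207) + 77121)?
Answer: 1/75879 ≈ 1.3179e-5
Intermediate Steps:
1/(6*(-207) + 77121) = 1/(-1242 + 77121) = 1/75879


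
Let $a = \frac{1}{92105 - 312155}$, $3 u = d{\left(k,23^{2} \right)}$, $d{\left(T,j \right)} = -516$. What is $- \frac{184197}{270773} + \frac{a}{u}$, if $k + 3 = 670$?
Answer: $- \frac{6971598303427}{10248378967800} \approx -0.68026$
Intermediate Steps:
$k = 667$ ($k = -3 + 670 = 667$)
$u = -172$ ($u = \frac{1}{3} \left(-516\right) = -172$)
$a = - \frac{1}{220050}$ ($a = \frac{1}{-220050} = - \frac{1}{220050} \approx -4.5444 \cdot 10^{-6}$)
$- \frac{184197}{270773} + \frac{a}{u} = - \frac{184197}{270773} - \frac{1}{220050 \left(-172\right)} = \left(-184197\right) \frac{1}{270773} - - \frac{1}{37848600} = - \frac{184197}{270773} + \frac{1}{37848600} = - \frac{6971598303427}{10248378967800}$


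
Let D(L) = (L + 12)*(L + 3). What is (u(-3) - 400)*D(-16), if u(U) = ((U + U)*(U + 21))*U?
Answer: -3952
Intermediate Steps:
u(U) = 2*U²*(21 + U) (u(U) = ((2*U)*(21 + U))*U = (2*U*(21 + U))*U = 2*U²*(21 + U))
D(L) = (3 + L)*(12 + L) (D(L) = (12 + L)*(3 + L) = (3 + L)*(12 + L))
(u(-3) - 400)*D(-16) = (2*(-3)²*(21 - 3) - 400)*(36 + (-16)² + 15*(-16)) = (2*9*18 - 400)*(36 + 256 - 240) = (324 - 400)*52 = -76*52 = -3952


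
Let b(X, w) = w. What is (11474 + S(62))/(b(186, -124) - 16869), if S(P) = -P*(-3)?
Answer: -11660/16993 ≈ -0.68616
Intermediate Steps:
S(P) = 3*P
(11474 + S(62))/(b(186, -124) - 16869) = (11474 + 3*62)/(-124 - 16869) = (11474 + 186)/(-16993) = 11660*(-1/16993) = -11660/16993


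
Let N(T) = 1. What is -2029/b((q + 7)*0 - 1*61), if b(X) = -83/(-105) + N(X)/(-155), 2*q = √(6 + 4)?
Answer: -6604395/2552 ≈ -2587.9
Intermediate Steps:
q = √10/2 (q = √(6 + 4)/2 = √10/2 ≈ 1.5811)
b(X) = 2552/3255 (b(X) = -83/(-105) + 1/(-155) = -83*(-1/105) + 1*(-1/155) = 83/105 - 1/155 = 2552/3255)
-2029/b((q + 7)*0 - 1*61) = -2029/2552/3255 = -2029*3255/2552 = -6604395/2552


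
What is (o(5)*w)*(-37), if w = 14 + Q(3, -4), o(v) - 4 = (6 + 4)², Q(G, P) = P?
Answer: -38480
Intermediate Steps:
o(v) = 104 (o(v) = 4 + (6 + 4)² = 4 + 10² = 4 + 100 = 104)
w = 10 (w = 14 - 4 = 10)
(o(5)*w)*(-37) = (104*10)*(-37) = 1040*(-37) = -38480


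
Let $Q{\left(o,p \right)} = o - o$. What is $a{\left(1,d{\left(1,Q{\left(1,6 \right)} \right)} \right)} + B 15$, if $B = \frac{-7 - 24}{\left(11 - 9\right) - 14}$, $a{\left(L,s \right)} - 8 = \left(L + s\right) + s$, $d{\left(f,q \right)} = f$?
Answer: $\frac{199}{4} \approx 49.75$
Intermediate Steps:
$Q{\left(o,p \right)} = 0$
$a{\left(L,s \right)} = 8 + L + 2 s$ ($a{\left(L,s \right)} = 8 + \left(\left(L + s\right) + s\right) = 8 + \left(L + 2 s\right) = 8 + L + 2 s$)
$B = \frac{31}{12}$ ($B = - \frac{31}{2 - 14} = - \frac{31}{-12} = \left(-31\right) \left(- \frac{1}{12}\right) = \frac{31}{12} \approx 2.5833$)
$a{\left(1,d{\left(1,Q{\left(1,6 \right)} \right)} \right)} + B 15 = \left(8 + 1 + 2 \cdot 1\right) + \frac{31}{12} \cdot 15 = \left(8 + 1 + 2\right) + \frac{155}{4} = 11 + \frac{155}{4} = \frac{199}{4}$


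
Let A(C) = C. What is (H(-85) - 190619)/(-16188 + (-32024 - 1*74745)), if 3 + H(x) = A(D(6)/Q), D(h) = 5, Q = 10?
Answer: 381243/245914 ≈ 1.5503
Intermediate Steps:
H(x) = -5/2 (H(x) = -3 + 5/10 = -3 + 5*(⅒) = -3 + ½ = -5/2)
(H(-85) - 190619)/(-16188 + (-32024 - 1*74745)) = (-5/2 - 190619)/(-16188 + (-32024 - 1*74745)) = -381243/(2*(-16188 + (-32024 - 74745))) = -381243/(2*(-16188 - 106769)) = -381243/2/(-122957) = -381243/2*(-1/122957) = 381243/245914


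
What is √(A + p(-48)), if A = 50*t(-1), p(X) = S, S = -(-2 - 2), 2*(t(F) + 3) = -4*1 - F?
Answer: I*√221 ≈ 14.866*I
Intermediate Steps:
t(F) = -5 - F/2 (t(F) = -3 + (-4*1 - F)/2 = -3 + (-4 - F)/2 = -3 + (-2 - F/2) = -5 - F/2)
S = 4 (S = -1*(-4) = 4)
p(X) = 4
A = -225 (A = 50*(-5 - ½*(-1)) = 50*(-5 + ½) = 50*(-9/2) = -225)
√(A + p(-48)) = √(-225 + 4) = √(-221) = I*√221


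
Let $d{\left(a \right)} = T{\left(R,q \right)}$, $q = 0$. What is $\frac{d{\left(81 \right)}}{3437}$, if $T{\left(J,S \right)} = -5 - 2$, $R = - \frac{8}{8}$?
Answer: $- \frac{1}{491} \approx -0.0020367$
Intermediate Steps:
$R = -1$ ($R = \left(-8\right) \frac{1}{8} = -1$)
$T{\left(J,S \right)} = -7$ ($T{\left(J,S \right)} = -5 - 2 = -7$)
$d{\left(a \right)} = -7$
$\frac{d{\left(81 \right)}}{3437} = - \frac{7}{3437} = \left(-7\right) \frac{1}{3437} = - \frac{1}{491}$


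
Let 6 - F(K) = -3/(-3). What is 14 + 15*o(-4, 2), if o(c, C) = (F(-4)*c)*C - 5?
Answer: -661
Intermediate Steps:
F(K) = 5 (F(K) = 6 - (-3)/(-3) = 6 - (-3)*(-1)/3 = 6 - 1*1 = 6 - 1 = 5)
o(c, C) = -5 + 5*C*c (o(c, C) = (5*c)*C - 5 = 5*C*c - 5 = -5 + 5*C*c)
14 + 15*o(-4, 2) = 14 + 15*(-5 + 5*2*(-4)) = 14 + 15*(-5 - 40) = 14 + 15*(-45) = 14 - 675 = -661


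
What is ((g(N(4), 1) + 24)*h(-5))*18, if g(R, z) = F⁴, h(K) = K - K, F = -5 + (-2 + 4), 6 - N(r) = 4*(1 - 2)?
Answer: 0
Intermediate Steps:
N(r) = 10 (N(r) = 6 - 4*(1 - 2) = 6 - 4*(-1) = 6 - 1*(-4) = 6 + 4 = 10)
F = -3 (F = -5 + 2 = -3)
h(K) = 0
g(R, z) = 81 (g(R, z) = (-3)⁴ = 81)
((g(N(4), 1) + 24)*h(-5))*18 = ((81 + 24)*0)*18 = (105*0)*18 = 0*18 = 0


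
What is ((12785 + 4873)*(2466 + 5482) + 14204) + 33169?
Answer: 140393157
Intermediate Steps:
((12785 + 4873)*(2466 + 5482) + 14204) + 33169 = (17658*7948 + 14204) + 33169 = (140345784 + 14204) + 33169 = 140359988 + 33169 = 140393157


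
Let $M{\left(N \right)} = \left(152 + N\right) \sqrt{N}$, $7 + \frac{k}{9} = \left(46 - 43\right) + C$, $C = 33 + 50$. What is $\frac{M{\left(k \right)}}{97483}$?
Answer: $\frac{2589 \sqrt{79}}{97483} \approx 0.23606$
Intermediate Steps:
$C = 83$
$k = 711$ ($k = -63 + 9 \left(\left(46 - 43\right) + 83\right) = -63 + 9 \left(3 + 83\right) = -63 + 9 \cdot 86 = -63 + 774 = 711$)
$M{\left(N \right)} = \sqrt{N} \left(152 + N\right)$
$\frac{M{\left(k \right)}}{97483} = \frac{\sqrt{711} \left(152 + 711\right)}{97483} = 3 \sqrt{79} \cdot 863 \cdot \frac{1}{97483} = 2589 \sqrt{79} \cdot \frac{1}{97483} = \frac{2589 \sqrt{79}}{97483}$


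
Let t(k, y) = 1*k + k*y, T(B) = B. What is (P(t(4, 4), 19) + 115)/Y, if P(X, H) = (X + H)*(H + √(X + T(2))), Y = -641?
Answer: -856/641 - 39*√22/641 ≈ -1.6208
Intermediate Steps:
t(k, y) = k + k*y
P(X, H) = (H + X)*(H + √(2 + X)) (P(X, H) = (X + H)*(H + √(X + 2)) = (H + X)*(H + √(2 + X)))
(P(t(4, 4), 19) + 115)/Y = ((19² + 19*(4*(1 + 4)) + 19*√(2 + 4*(1 + 4)) + (4*(1 + 4))*√(2 + 4*(1 + 4))) + 115)/(-641) = ((361 + 19*(4*5) + 19*√(2 + 4*5) + (4*5)*√(2 + 4*5)) + 115)*(-1/641) = ((361 + 19*20 + 19*√(2 + 20) + 20*√(2 + 20)) + 115)*(-1/641) = ((361 + 380 + 19*√22 + 20*√22) + 115)*(-1/641) = ((741 + 39*√22) + 115)*(-1/641) = (856 + 39*√22)*(-1/641) = -856/641 - 39*√22/641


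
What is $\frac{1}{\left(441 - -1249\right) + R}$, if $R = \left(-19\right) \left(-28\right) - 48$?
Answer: $\frac{1}{2174} \approx 0.00045998$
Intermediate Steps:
$R = 484$ ($R = 532 - 48 = 484$)
$\frac{1}{\left(441 - -1249\right) + R} = \frac{1}{\left(441 - -1249\right) + 484} = \frac{1}{\left(441 + 1249\right) + 484} = \frac{1}{1690 + 484} = \frac{1}{2174}$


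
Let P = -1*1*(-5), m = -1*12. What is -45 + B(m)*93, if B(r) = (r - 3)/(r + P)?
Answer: 1080/7 ≈ 154.29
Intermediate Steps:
m = -12
P = 5 (P = -1*(-5) = 5)
B(r) = (-3 + r)/(5 + r) (B(r) = (r - 3)/(r + 5) = (-3 + r)/(5 + r))
-45 + B(m)*93 = -45 + ((-3 - 12)/(5 - 12))*93 = -45 + (-15/(-7))*93 = -45 - ⅐*(-15)*93 = -45 + (15/7)*93 = -45 + 1395/7 = 1080/7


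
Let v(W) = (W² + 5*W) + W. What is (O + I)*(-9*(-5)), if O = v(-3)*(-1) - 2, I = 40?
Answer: 2115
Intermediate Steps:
v(W) = W² + 6*W
O = 7 (O = -3*(6 - 3)*(-1) - 2 = -3*3*(-1) - 2 = -9*(-1) - 2 = 9 - 2 = 7)
(O + I)*(-9*(-5)) = (7 + 40)*(-9*(-5)) = 47*45 = 2115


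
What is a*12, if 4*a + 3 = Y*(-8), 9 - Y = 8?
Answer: -33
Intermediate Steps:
Y = 1 (Y = 9 - 1*8 = 9 - 8 = 1)
a = -11/4 (a = -¾ + (1*(-8))/4 = -¾ + (¼)*(-8) = -¾ - 2 = -11/4 ≈ -2.7500)
a*12 = -11/4*12 = -33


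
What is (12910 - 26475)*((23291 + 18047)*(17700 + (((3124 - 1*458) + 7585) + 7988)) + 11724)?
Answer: -20152952207890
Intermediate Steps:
(12910 - 26475)*((23291 + 18047)*(17700 + (((3124 - 1*458) + 7585) + 7988)) + 11724) = -13565*(41338*(17700 + (((3124 - 458) + 7585) + 7988)) + 11724) = -13565*(41338*(17700 + ((2666 + 7585) + 7988)) + 11724) = -13565*(41338*(17700 + (10251 + 7988)) + 11724) = -13565*(41338*(17700 + 18239) + 11724) = -13565*(41338*35939 + 11724) = -13565*(1485646382 + 11724) = -13565*1485658106 = -20152952207890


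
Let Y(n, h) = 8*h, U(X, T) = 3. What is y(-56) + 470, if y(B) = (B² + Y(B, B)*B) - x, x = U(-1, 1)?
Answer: 28691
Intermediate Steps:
x = 3
y(B) = -3 + 9*B² (y(B) = (B² + (8*B)*B) - 1*3 = (B² + 8*B²) - 3 = 9*B² - 3 = -3 + 9*B²)
y(-56) + 470 = (-3 + 9*(-56)²) + 470 = (-3 + 9*3136) + 470 = (-3 + 28224) + 470 = 28221 + 470 = 28691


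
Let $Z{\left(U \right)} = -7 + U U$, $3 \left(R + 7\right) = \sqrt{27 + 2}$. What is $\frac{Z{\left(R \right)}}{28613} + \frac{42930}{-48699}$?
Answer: $- \frac{1226153813}{1393424487} - \frac{14 \sqrt{29}}{85839} \approx -0.88084$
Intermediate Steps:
$R = -7 + \frac{\sqrt{29}}{3}$ ($R = -7 + \frac{\sqrt{27 + 2}}{3} = -7 + \frac{\sqrt{29}}{3} \approx -5.2049$)
$Z{\left(U \right)} = -7 + U^{2}$
$\frac{Z{\left(R \right)}}{28613} + \frac{42930}{-48699} = \frac{-7 + \left(-7 + \frac{\sqrt{29}}{3}\right)^{2}}{28613} + \frac{42930}{-48699} = \left(-7 + \left(-7 + \frac{\sqrt{29}}{3}\right)^{2}\right) \frac{1}{28613} + 42930 \left(- \frac{1}{48699}\right) = \left(- \frac{7}{28613} + \frac{\left(-7 + \frac{\sqrt{29}}{3}\right)^{2}}{28613}\right) - \frac{4770}{5411} = - \frac{136521887}{154824943} + \frac{\left(-7 + \frac{\sqrt{29}}{3}\right)^{2}}{28613}$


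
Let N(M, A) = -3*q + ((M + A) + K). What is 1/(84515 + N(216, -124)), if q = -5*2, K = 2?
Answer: 1/84639 ≈ 1.1815e-5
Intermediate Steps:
q = -10
N(M, A) = 32 + A + M (N(M, A) = -3*(-10) + ((M + A) + 2) = 30 + ((A + M) + 2) = 30 + (2 + A + M) = 32 + A + M)
1/(84515 + N(216, -124)) = 1/(84515 + (32 - 124 + 216)) = 1/(84515 + 124) = 1/84639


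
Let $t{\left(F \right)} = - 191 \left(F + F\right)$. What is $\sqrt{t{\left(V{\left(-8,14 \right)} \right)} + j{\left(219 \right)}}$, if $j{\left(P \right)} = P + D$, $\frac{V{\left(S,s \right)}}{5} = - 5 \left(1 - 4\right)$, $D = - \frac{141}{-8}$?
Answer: $\frac{i \sqrt{454614}}{4} \approx 168.56 i$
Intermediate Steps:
$D = \frac{141}{8}$ ($D = \left(-141\right) \left(- \frac{1}{8}\right) = \frac{141}{8} \approx 17.625$)
$V{\left(S,s \right)} = 75$ ($V{\left(S,s \right)} = 5 \left(- 5 \left(1 - 4\right)\right) = 5 \left(\left(-5\right) \left(-3\right)\right) = 5 \cdot 15 = 75$)
$j{\left(P \right)} = \frac{141}{8} + P$ ($j{\left(P \right)} = P + \frac{141}{8} = \frac{141}{8} + P$)
$t{\left(F \right)} = - 382 F$ ($t{\left(F \right)} = - 191 \cdot 2 F = - 382 F$)
$\sqrt{t{\left(V{\left(-8,14 \right)} \right)} + j{\left(219 \right)}} = \sqrt{\left(-382\right) 75 + \left(\frac{141}{8} + 219\right)} = \sqrt{-28650 + \frac{1893}{8}} = \sqrt{- \frac{227307}{8}} = \frac{i \sqrt{454614}}{4}$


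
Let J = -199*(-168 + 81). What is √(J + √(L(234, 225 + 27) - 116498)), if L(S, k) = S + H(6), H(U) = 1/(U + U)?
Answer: √(623268 + 6*I*√4185501)/6 ≈ 131.59 + 1.2956*I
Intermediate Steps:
H(U) = 1/(2*U)
L(S, k) = 1/12 + S (L(S, k) = S + (½)/6 = S + (½)*(⅙) = S + 1/12 = 1/12 + S)
J = 17313 (J = -199*(-87) = 17313)
√(J + √(L(234, 225 + 27) - 116498)) = √(17313 + √((1/12 + 234) - 116498)) = √(17313 + √(2809/12 - 116498)) = √(17313 + √(-1395167/12)) = √(17313 + I*√4185501/6)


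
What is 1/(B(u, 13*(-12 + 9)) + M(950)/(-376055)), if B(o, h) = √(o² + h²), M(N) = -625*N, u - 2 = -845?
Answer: -893130625/402851403545807 + 16970083563*√79130/4028514035458070 ≈ 0.0011828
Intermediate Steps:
u = -843 (u = 2 - 845 = -843)
B(o, h) = √(h² + o²)
1/(B(u, 13*(-12 + 9)) + M(950)/(-376055)) = 1/(√((13*(-12 + 9))² + (-843)²) - 625*950/(-376055)) = 1/(√((13*(-3))² + 710649) - 593750*(-1/376055)) = 1/(√((-39)² + 710649) + 118750/75211) = 1/(√(1521 + 710649) + 118750/75211) = 1/(√712170 + 118750/75211) = 1/(3*√79130 + 118750/75211) = 1/(118750/75211 + 3*√79130)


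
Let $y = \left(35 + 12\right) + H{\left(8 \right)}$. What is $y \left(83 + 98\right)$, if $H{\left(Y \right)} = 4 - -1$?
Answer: $9412$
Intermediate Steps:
$H{\left(Y \right)} = 5$ ($H{\left(Y \right)} = 4 + 1 = 5$)
$y = 52$ ($y = \left(35 + 12\right) + 5 = 47 + 5 = 52$)
$y \left(83 + 98\right) = 52 \left(83 + 98\right) = 52 \cdot 181 = 9412$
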